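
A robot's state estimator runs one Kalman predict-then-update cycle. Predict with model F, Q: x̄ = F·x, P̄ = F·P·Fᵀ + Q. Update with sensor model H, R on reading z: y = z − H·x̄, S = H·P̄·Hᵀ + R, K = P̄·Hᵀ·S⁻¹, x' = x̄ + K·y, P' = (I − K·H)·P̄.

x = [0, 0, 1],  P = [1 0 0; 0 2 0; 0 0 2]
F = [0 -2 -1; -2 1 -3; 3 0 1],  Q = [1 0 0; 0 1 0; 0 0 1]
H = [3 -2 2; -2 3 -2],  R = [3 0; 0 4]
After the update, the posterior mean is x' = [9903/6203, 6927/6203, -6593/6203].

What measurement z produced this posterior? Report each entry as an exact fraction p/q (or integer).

z = [1, 3]

x̄ = F·x = [-1, -3, 1]
P̄ = F·P·Fᵀ + Q = [11 2 -2; 2 25 -12; -2 -12 12]
S = H·P̄·Hᵀ + R = [298 -338; -338 425]
K = P̄·Hᵀ·S⁻¹ = [6569/12406 2437/6203; 1605/6203 2663/6203; -539/6203 -1246/6203]
x' − x̄ = [16106/6203, 25536/6203, -12796/6203] = K·y
y = (KᵀK)⁻¹·Kᵀ·(x' − x̄) = [-4, 12]
z = y + H·x̄ = [-4, 12] + [5, -9] = [1, 3]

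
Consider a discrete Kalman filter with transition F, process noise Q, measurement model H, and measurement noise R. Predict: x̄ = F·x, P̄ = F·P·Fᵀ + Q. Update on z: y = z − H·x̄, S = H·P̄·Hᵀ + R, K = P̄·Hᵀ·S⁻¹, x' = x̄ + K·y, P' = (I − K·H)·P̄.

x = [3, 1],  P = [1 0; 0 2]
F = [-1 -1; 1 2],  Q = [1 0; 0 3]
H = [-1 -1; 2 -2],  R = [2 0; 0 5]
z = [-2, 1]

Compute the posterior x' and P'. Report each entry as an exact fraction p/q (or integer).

x' = [21/88, 37/88]
P' = [339/616 19/616; 19/616 419/616]

x̄ = F·x = [-4, 5]
P̄ = F·P·Fᵀ + Q = [4 -5; -5 12]
y = z − H·x̄ = [-1, 19]
S = H·P̄·Hᵀ + R = [8 16; 16 109]
K = P̄·Hᵀ·S⁻¹ = [-179/616 16/77; -219/616 -20/77]
x' = x̄ + K·y = [21/88, 37/88]
P' = (I − K·H)·P̄ = [339/616 19/616; 19/616 419/616]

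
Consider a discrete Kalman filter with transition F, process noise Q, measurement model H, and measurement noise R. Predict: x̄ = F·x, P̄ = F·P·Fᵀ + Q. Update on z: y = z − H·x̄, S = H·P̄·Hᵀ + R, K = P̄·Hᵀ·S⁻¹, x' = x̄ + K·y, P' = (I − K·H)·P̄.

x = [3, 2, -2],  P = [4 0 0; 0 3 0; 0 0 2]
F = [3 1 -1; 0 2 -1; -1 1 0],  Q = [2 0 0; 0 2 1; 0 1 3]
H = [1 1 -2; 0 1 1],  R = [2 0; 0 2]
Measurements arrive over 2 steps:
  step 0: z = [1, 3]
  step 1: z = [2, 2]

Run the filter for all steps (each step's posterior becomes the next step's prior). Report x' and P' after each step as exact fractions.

step 0: x̄ = F·x = [13, 6, -1]
step 0: P̄ = F·P·Fᵀ + Q = [43 8 -9; 8 16 7; -9 7 10]
step 0: y = z − H·x̄ = [-20, -2]
step 0: S = H·P̄·Hᵀ + R = [125 -12; -12 42]
step 0: K = P̄·Hᵀ·S⁻¹ = [13/23 19/138; 116/851 2995/5106; -120/851 1861/5106]
step 0: x' = x̄ + K·y = [98/69, 5363/2553, 2786/2553]
step 0: P' = (I − K·H)·P̄ = [571/138 -113/138 151/138; -113/138 5851/5106 139/5106; 151/138 139/5106 3583/5106]
step 1: x̄ = F·x = [195/37, 7940/2553, 579/851]
step 1: P̄ = F·P·Fᵀ + Q = [2187/74 -391/74 -438/37; -391/74 36643/5106 5103/851; -438/37 5103/851 8443/851]
step 1: y = z − H·x̄ = [-12815/2553, -4571/2553]
step 1: S = H·P̄·Hᵀ + R = [232868/2553 -91357/2553; -91357/2553 158749/5106]
step 1: K = P̄·Hᵀ·S⁻¹ = [344847/610906 30240/305453; 803471/7941778 2144824/3970889; -1168899/7941778 1360329/3970889]
step 1: x' = x̄ + K·y = [1380365/610906, 998923/610906, 492277/610906]
step 1: P' = (I − K·H)·P̄ = [2556249/610906 -541545/610906 662505/610906; -541545/610906 8601873/7941778 -22577/7941778; 662505/610906 -22577/7941778 5463893/7941778]

step 0: x' = [98/69, 5363/2553, 2786/2553], P' = [571/138 -113/138 151/138; -113/138 5851/5106 139/5106; 151/138 139/5106 3583/5106]
step 1: x' = [1380365/610906, 998923/610906, 492277/610906], P' = [2556249/610906 -541545/610906 662505/610906; -541545/610906 8601873/7941778 -22577/7941778; 662505/610906 -22577/7941778 5463893/7941778]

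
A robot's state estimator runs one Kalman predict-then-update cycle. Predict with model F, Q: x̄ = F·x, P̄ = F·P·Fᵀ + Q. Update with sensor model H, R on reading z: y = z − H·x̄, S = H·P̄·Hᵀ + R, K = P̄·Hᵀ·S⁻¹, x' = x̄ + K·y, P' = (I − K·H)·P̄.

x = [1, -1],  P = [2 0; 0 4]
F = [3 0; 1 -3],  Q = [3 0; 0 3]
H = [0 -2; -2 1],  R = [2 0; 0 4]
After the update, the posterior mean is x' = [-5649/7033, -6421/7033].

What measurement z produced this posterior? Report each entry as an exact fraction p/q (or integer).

z = [2, 1]

x̄ = F·x = [3, 4]
P̄ = F·P·Fᵀ + Q = [21 6; 6 41]
S = H·P̄·Hᵀ + R = [166 -58; -58 105]
K = P̄·Hᵀ·S⁻¹ = [-1674/7033 -3336/7033; -3464/7033 29/7033]
x' − x̄ = [-26748/7033, -34553/7033] = K·y
y = (KᵀK)⁻¹·Kᵀ·(x' − x̄) = [10, 3]
z = y + H·x̄ = [10, 3] + [-8, -2] = [2, 1]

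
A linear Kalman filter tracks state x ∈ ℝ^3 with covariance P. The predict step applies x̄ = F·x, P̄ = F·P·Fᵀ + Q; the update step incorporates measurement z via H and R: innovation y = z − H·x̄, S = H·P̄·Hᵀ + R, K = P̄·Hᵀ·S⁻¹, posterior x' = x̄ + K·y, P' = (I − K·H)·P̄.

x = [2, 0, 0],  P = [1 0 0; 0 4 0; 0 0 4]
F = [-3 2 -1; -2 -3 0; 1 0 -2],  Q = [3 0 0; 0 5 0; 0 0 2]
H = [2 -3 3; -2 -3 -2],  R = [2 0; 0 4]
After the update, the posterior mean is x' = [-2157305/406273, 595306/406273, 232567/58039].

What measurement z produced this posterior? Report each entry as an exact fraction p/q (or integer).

x̄ = F·x = [-6, -4, 2]
P̄ = F·P·Fᵀ + Q = [32 -18 5; -18 45 -2; 5 -2 19]
S = H·P̄·Hᵀ + R = [1018 119; 119 413]
K = P̄·Hᵀ·S⁻¹ = [8187/58039 -36187/406273; -8828/58039 -75647/406273; 5021/58039 -7349/58039]
x' − x̄ = [280333/406273, 2220398/406273, 116489/58039] = K·y
y = (KᵀK)⁻¹·Kᵀ·(x' − x̄) = [-9, -22]
z = y + H·x̄ = [-9, -22] + [6, 20] = [-3, -2]

z = [-3, -2]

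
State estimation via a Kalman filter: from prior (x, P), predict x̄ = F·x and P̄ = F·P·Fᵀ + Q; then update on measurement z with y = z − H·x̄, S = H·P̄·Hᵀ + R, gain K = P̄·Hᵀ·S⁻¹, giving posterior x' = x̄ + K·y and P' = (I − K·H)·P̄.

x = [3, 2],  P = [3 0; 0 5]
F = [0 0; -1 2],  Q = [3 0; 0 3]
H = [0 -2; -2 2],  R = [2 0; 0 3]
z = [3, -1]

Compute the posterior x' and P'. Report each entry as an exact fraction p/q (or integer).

x̄ = F·x = [0, 1]
P̄ = F·P·Fᵀ + Q = [3 0; 0 26]
y = z − H·x̄ = [5, -3]
S = H·P̄·Hᵀ + R = [106 -104; -104 119]
K = P̄·Hᵀ·S⁻¹ = [-312/899 -318/899; -390/899 52/899]
x' = x̄ + K·y = [-606/899, -1207/899]
P' = (I − K·H)·P̄ = [789/899 312/899; 312/899 390/899]

x' = [-606/899, -1207/899]
P' = [789/899 312/899; 312/899 390/899]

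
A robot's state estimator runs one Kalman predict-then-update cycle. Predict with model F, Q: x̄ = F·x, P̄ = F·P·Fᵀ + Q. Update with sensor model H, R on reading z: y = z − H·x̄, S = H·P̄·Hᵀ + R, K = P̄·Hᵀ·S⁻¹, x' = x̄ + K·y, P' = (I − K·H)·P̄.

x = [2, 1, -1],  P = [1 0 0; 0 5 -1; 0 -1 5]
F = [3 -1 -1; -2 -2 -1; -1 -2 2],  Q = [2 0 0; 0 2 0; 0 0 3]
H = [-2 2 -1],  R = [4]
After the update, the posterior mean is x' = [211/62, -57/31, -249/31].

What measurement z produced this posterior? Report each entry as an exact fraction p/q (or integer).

z = [-2]

x̄ = F·x = [6, -5, -6]
P̄ = F·P·Fᵀ + Q = [19 6 -3; 6 27 14; -3 14 52]
S = H·P̄·Hᵀ + R = [124]
K = P̄·Hᵀ·S⁻¹ = [-23/124; 7/31; -9/62]
x' − x̄ = [-161/62, 98/31, -63/31] = K·y
y = (KᵀK)⁻¹·Kᵀ·(x' − x̄) = [14]
z = y + H·x̄ = [14] + [-16] = [-2]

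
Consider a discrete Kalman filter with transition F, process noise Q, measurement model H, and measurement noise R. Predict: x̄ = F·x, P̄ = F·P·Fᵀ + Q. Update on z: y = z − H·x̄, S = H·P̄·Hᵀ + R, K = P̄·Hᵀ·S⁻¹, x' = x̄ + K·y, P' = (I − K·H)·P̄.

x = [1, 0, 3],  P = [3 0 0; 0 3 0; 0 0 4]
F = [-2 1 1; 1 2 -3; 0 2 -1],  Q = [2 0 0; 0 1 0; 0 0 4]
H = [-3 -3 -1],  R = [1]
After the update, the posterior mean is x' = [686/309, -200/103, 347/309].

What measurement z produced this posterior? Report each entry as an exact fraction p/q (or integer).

z = [-2]

x̄ = F·x = [1, -8, -3]
P̄ = F·P·Fᵀ + Q = [21 -12 2; -12 52 24; 2 24 20]
S = H·P̄·Hᵀ + R = [618]
K = P̄·Hᵀ·S⁻¹ = [-29/618; -24/103; -49/309]
x' − x̄ = [377/309, 624/103, 1274/309] = K·y
y = (KᵀK)⁻¹·Kᵀ·(x' − x̄) = [-26]
z = y + H·x̄ = [-26] + [24] = [-2]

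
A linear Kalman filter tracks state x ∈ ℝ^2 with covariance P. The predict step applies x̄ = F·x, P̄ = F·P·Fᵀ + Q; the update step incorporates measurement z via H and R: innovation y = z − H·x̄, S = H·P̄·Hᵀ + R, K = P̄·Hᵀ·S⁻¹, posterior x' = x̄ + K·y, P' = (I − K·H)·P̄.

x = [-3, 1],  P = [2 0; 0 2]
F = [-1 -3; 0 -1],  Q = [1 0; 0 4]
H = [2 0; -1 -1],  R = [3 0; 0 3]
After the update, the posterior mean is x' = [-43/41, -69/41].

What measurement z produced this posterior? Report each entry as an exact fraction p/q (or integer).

z = [-2, 3]

x̄ = F·x = [0, -1]
P̄ = F·P·Fᵀ + Q = [21 6; 6 6]
S = H·P̄·Hᵀ + R = [87 -54; -54 42]
K = P̄·Hᵀ·S⁻¹ = [17/41 -9/82; -8/41 -22/41]
x' − x̄ = [-43/41, -28/41] = K·y
y = (KᵀK)⁻¹·Kᵀ·(x' − x̄) = [-2, 2]
z = y + H·x̄ = [-2, 2] + [0, 1] = [-2, 3]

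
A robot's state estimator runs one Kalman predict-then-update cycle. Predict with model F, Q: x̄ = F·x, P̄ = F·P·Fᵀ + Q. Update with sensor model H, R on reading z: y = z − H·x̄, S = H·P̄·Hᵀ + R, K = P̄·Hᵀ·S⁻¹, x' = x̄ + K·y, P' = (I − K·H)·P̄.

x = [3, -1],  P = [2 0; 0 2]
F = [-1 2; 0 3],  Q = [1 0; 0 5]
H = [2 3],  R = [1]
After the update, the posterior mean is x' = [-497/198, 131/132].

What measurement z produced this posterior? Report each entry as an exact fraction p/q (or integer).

z = [-2]

x̄ = F·x = [-5, -3]
P̄ = F·P·Fᵀ + Q = [11 12; 12 23]
S = H·P̄·Hᵀ + R = [396]
K = P̄·Hᵀ·S⁻¹ = [29/198; 31/132]
x' − x̄ = [493/198, 527/132] = K·y
y = (KᵀK)⁻¹·Kᵀ·(x' − x̄) = [17]
z = y + H·x̄ = [17] + [-19] = [-2]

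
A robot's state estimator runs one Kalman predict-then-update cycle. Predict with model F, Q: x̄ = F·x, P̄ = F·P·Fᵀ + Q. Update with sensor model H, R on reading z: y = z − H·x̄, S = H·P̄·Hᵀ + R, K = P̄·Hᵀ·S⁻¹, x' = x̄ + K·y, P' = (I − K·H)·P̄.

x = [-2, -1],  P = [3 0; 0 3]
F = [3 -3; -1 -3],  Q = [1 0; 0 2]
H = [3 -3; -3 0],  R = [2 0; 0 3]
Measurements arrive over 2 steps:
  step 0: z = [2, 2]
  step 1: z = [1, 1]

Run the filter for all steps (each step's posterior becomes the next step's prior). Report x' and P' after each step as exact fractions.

step 0: x̄ = F·x = [-3, 5]
step 0: P̄ = F·P·Fᵀ + Q = [55 18; 18 32]
step 0: y = z − H·x̄ = [26, -7]
step 0: S = H·P̄·Hᵀ + R = [461 -333; -333 498]
step 0: K = P̄·Hᵀ·S⁻¹ = [111/39563 -13034/39563; -12966/39563 -12960/39563]
step 0: x' = x̄ + K·y = [-24565/39563, -48581/39563]
step 0: P' = (I − K·H)·P̄ = [13034/39563 12960/39563; 12960/39563 21604/39563]
step 1: x̄ = F·x = [72048/39563, 170308/39563]
step 1: P̄ = F·P·Fᵀ + Q = [118025/39563 77574/39563; 77574/39563 364356/39563]
step 1: y = z − H·x̄ = [334343/39563, 255707/39563]
step 1: S = H·P̄·Hᵀ + R = [3024223/39563 -364059/39563; -364059/39563 1180914/39563]
step 1: K = P̄·Hᵀ·S⁻¹ = [121353/28973269 -8649682/28973269; -9273978/28973269 -8568780/28973269]
step 1: x' = x̄ + K·y = [-2116741/28973269, -9033874/28973269]
step 1: P' = (I − K·H)·P̄ = [8649682/28973269 8568780/28973269; 8568780/28973269 14751432/28973269]

step 0: x' = [-24565/39563, -48581/39563], P' = [13034/39563 12960/39563; 12960/39563 21604/39563]
step 1: x' = [-2116741/28973269, -9033874/28973269], P' = [8649682/28973269 8568780/28973269; 8568780/28973269 14751432/28973269]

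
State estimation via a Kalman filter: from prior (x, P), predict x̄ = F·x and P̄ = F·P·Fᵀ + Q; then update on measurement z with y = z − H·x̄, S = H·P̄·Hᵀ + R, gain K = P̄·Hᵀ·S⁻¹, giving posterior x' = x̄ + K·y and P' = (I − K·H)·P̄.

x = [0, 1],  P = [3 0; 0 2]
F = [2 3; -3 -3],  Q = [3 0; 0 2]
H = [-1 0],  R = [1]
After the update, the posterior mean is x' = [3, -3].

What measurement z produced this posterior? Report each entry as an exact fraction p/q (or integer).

x̄ = F·x = [3, -3]
P̄ = F·P·Fᵀ + Q = [33 -36; -36 47]
S = H·P̄·Hᵀ + R = [34]
K = P̄·Hᵀ·S⁻¹ = [-33/34; 18/17]
x' − x̄ = [0, 0] = K·y
y = (KᵀK)⁻¹·Kᵀ·(x' − x̄) = [0]
z = y + H·x̄ = [0] + [-3] = [-3]

z = [-3]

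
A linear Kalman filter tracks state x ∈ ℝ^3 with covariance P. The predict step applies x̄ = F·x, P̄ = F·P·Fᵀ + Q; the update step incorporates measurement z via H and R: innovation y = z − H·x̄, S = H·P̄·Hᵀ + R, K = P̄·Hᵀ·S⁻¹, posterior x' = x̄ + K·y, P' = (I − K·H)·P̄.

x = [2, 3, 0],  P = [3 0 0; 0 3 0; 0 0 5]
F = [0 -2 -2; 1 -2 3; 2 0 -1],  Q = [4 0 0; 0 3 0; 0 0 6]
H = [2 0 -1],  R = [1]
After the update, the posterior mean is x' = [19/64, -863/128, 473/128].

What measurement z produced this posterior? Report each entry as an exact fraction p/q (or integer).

x̄ = F·x = [-6, -4, 4]
P̄ = F·P·Fᵀ + Q = [36 -18 10; -18 63 -9; 10 -9 23]
S = H·P̄·Hᵀ + R = [128]
K = P̄·Hᵀ·S⁻¹ = [31/64; -27/128; -3/128]
x' − x̄ = [403/64, -351/128, -39/128] = K·y
y = (KᵀK)⁻¹·Kᵀ·(x' − x̄) = [13]
z = y + H·x̄ = [13] + [-16] = [-3]

z = [-3]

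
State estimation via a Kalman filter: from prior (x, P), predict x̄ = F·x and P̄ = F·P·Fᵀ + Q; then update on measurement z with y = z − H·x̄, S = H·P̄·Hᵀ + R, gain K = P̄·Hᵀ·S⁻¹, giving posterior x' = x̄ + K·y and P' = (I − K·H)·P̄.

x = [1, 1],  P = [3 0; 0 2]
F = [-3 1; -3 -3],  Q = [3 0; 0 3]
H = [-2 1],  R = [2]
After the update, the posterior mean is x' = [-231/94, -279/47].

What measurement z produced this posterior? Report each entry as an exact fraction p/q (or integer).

z = [-1]

x̄ = F·x = [-2, -6]
P̄ = F·P·Fᵀ + Q = [32 21; 21 48]
S = H·P̄·Hᵀ + R = [94]
K = P̄·Hᵀ·S⁻¹ = [-43/94; 3/47]
x' − x̄ = [-43/94, 3/47] = K·y
y = (KᵀK)⁻¹·Kᵀ·(x' − x̄) = [1]
z = y + H·x̄ = [1] + [-2] = [-1]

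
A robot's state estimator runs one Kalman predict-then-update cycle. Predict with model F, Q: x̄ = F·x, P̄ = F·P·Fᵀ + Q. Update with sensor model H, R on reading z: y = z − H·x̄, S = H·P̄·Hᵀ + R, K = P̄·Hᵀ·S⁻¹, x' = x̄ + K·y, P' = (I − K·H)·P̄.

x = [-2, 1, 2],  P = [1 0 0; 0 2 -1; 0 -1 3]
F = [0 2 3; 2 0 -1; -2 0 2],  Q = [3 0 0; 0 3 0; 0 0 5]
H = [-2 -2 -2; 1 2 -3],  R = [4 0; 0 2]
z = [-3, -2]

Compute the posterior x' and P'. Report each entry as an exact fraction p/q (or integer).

x̄ = F·x = [8, -6, 8]
P̄ = F·P·Fᵀ + Q = [26 -7 14; -7 10 -10; 14 -10 21]
y = z − H·x̄ = [17, 26]
S = H·P̄·Hᵀ + R = [208 112; 112 265]
K = P̄·Hᵀ·S⁻¹ = [-2355/7096 24/887; -553/21288 461/2661; -2761/21288 -547/2661]
x' = x̄ + K·y = [21725/7096, -13747/7096, 3197/7096]
P' = (I − K·H)·P̄ = [17413/3548 -12479/3548 -2579/3548; -12479/3548 31019/10644 6971/10644; -2579/3548 6971/10644 3527/10644]

x' = [21725/7096, -13747/7096, 3197/7096]
P' = [17413/3548 -12479/3548 -2579/3548; -12479/3548 31019/10644 6971/10644; -2579/3548 6971/10644 3527/10644]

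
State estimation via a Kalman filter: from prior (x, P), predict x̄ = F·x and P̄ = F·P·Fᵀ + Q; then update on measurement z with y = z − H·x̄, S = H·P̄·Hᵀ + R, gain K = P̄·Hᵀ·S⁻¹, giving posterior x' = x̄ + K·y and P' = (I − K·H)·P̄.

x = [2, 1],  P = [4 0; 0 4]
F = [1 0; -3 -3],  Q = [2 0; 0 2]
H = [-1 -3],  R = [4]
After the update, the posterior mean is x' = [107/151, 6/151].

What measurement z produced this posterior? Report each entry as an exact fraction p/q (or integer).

x̄ = F·x = [2, -9]
P̄ = F·P·Fᵀ + Q = [6 -12; -12 74]
S = H·P̄·Hᵀ + R = [604]
K = P̄·Hᵀ·S⁻¹ = [15/302; -105/302]
x' − x̄ = [-195/151, 1365/151] = K·y
y = (KᵀK)⁻¹·Kᵀ·(x' − x̄) = [-26]
z = y + H·x̄ = [-26] + [25] = [-1]

z = [-1]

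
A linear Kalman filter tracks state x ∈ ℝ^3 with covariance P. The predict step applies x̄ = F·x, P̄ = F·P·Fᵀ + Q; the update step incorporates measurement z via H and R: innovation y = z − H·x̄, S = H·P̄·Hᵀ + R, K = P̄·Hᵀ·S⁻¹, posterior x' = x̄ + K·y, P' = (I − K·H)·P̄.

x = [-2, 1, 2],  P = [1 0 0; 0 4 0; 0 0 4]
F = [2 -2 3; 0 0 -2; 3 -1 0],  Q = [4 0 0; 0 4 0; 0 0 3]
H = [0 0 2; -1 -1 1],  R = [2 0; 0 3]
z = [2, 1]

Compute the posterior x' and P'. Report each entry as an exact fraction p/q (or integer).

x̄ = F·x = [0, -4, -7]
P̄ = F·P·Fᵀ + Q = [60 -24 14; -24 20 0; 14 0 16]
y = z − H·x̄ = [16, 4]
S = H·P̄·Hᵀ + R = [66 4; 4 23]
K = P̄·Hᵀ·S⁻¹ = [366/751 -782/751; -8/751 132/751; 364/751 2/751]
x' = x̄ + K·y = [2728/751, -2604/751, 575/751]
P' = (I − K·H)·P̄ = [17608/751 -14896/751 366/751; -14896/751 14492/751 -8/751; 366/751 -8/751 364/751]

x' = [2728/751, -2604/751, 575/751]
P' = [17608/751 -14896/751 366/751; -14896/751 14492/751 -8/751; 366/751 -8/751 364/751]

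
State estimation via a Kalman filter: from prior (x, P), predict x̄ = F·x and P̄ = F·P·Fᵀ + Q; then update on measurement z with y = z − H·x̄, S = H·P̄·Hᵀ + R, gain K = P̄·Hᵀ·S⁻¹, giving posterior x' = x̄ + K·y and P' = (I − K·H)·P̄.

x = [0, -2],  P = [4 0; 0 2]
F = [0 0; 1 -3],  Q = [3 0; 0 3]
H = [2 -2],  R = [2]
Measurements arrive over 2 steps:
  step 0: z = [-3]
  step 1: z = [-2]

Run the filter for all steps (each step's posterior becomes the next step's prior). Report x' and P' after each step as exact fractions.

step 0: x̄ = F·x = [0, 6]
step 0: P̄ = F·P·Fᵀ + Q = [3 0; 0 25]
step 0: y = z − H·x̄ = [9]
step 0: S = H·P̄·Hᵀ + R = [114]
step 0: K = P̄·Hᵀ·S⁻¹ = [1/19; -25/57]
step 0: x' = x̄ + K·y = [9/19, 39/19]
step 0: P' = (I − K·H)·P̄ = [51/19 50/19; 50/19 175/57]
step 1: x̄ = F·x = [0, -108/19]
step 1: P̄ = F·P·Fᵀ + Q = [3 0; 0 333/19]
step 1: y = z − H·x̄ = [-254/19]
step 1: S = H·P̄·Hᵀ + R = [1598/19]
step 1: K = P̄·Hᵀ·S⁻¹ = [57/799; -333/799]
step 1: x' = x̄ + K·y = [-762/799, -90/799]
step 1: P' = (I − K·H)·P̄ = [2055/799 1998/799; 1998/799 2331/799]

step 0: x' = [9/19, 39/19], P' = [51/19 50/19; 50/19 175/57]
step 1: x' = [-762/799, -90/799], P' = [2055/799 1998/799; 1998/799 2331/799]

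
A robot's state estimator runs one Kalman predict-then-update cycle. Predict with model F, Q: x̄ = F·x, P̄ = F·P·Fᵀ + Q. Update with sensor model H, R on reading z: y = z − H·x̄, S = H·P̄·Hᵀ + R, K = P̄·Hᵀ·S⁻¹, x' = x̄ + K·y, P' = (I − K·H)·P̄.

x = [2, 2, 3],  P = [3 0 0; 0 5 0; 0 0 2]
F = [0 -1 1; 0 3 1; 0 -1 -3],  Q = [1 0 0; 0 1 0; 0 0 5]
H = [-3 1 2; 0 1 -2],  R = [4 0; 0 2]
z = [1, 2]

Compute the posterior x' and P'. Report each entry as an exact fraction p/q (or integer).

x' = [1935/58571, 90684/58571, -19720/58571]
P' = [38522/58571 34042/58571 20892/58571; 34042/58571 101958/58571 27804/58571; 20892/58571 27804/58571 31358/58571]

x̄ = F·x = [1, 9, -11]
P̄ = F·P·Fᵀ + Q = [8 -13 -1; -13 48 -21; -1 -21 28]
y = z − H·x̄ = [17, -29]
S = H·P̄·Hᵀ + R = [242 -31; -31 246]
K = P̄·Hᵀ·S⁻¹ = [-9935/58571 -3871/58571; 13860/58571 23175/58571; 6961/58571 -17456/58571]
x' = x̄ + K·y = [1935/58571, 90684/58571, -19720/58571]
P' = (I − K·H)·P̄ = [38522/58571 34042/58571 20892/58571; 34042/58571 101958/58571 27804/58571; 20892/58571 27804/58571 31358/58571]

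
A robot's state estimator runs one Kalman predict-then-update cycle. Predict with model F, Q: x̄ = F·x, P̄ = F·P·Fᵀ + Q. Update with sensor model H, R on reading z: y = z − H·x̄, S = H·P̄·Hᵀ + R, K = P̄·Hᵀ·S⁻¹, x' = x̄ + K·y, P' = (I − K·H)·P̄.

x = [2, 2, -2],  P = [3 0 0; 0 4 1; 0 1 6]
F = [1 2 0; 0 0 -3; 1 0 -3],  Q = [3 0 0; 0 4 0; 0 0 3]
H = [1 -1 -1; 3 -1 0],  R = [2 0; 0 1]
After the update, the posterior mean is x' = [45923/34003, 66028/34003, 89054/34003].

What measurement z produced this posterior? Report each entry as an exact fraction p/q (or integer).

x̄ = F·x = [6, 6, 8]
P̄ = F·P·Fᵀ + Q = [22 -6 -3; -6 58 54; -3 54 60]
S = H·P̄·Hᵀ + R = [268 211; 211 293]
K = P̄·Hᵀ·S⁻¹ = [-6109/34003 12755/34003; -18538/34003 4530/34003; -20988/34003 7803/34003]
x' − x̄ = [-158095/34003, -137990/34003, -182970/34003] = K·y
y = (KᵀK)⁻¹·Kᵀ·(x' − x̄) = [5, -10]
z = y + H·x̄ = [5, -10] + [-8, 12] = [-3, 2]

z = [-3, 2]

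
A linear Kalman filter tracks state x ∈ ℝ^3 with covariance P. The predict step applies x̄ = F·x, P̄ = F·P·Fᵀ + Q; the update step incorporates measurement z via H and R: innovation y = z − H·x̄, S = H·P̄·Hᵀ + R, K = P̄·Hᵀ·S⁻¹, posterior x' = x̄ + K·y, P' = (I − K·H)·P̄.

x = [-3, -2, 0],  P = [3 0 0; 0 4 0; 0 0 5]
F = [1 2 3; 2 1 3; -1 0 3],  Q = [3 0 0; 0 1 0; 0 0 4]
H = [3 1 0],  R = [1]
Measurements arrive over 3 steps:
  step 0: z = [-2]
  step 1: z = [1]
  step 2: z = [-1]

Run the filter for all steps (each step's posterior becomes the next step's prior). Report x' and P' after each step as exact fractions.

step 0: x' = [-2/17, -569/340, 501/68], P' = [37/51 -98/51 -1/17; -98/51 6119/1020 23/68; -1/17 23/68 1721/68]
step 1: x' = [-528894/1326277, 2938496/1326277, 5775699/1326277], P' = [1228534/1326277 -3349445/1326277 -2984184/1326277; -3349445/1326277 10365801/1326277 9268027/1326277; -2984184/1326277 9268027/1326277 48344867/3978831]
step 2: x' = [-324452069/551731222, 217138183/275865611, -21041883/275865611], P' = [2055797623/3862118554 -2572253203/1931059277 -1887750789/1931059277; -2572253203/1931059277 8112826053/1931059277 6054811299/1931059277; -1887750789/1931059277 6054811299/1931059277 15552018523/1931059277]

step 0: x̄ = F·x = [-7, -8, 3]
step 0: P̄ = F·P·Fᵀ + Q = [67 59 42; 59 62 39; 42 39 52]
step 0: y = z − H·x̄ = [27]
step 0: S = H·P̄·Hᵀ + R = [1020]
step 0: K = P̄·Hᵀ·S⁻¹ = [13/51; 239/1020; 11/68]
step 0: x' = x̄ + K·y = [-2/17, -569/340, 501/68]
step 0: P' = (I − K·H)·P̄ = [37/51 -98/51 -1/17; -98/51 6119/1020 23/68; -1/17 23/68 1721/68]
step 1: x̄ = F·x = [6337/340, 3433/170, 1511/68]
step 1: P̄ = F·P·Fᵀ + Q = [85517/340 39803/170 15839/68; 39803/170 19662/85 7789/34; 15839/68 7789/34 47503/204]
step 1: y = z − H·x̄ = [-25537/340]
step 1: S = H·P̄·Hᵀ + R = [1326277/340]
step 1: K = P̄·Hᵀ·S⁻¹ = [336157/1326277; 317466/1326277; 315475/1326277]
step 1: x' = x̄ + K·y = [-528894/1326277, 2938496/1326277, 5775699/1326277]
step 1: P' = (I − K·H)·P̄ = [1228534/1326277 -3349445/1326277 -2984184/1326277; -3349445/1326277 10365801/1326277 9268027/1326277; -2984184/1326277 9268027/1326277 48344867/3978831]
step 2: x̄ = F·x = [22675195/1326277, 19207805/1326277, 17855991/1326277]
step 2: P̄ = F·P·Fᵀ + Q = [271618610/1326277 208030633/1326277 206113119/1326277; 208030633/1326277 168040989/1326277 164778507/1326277; 206113119/1326277 164778507/1326277 169473347/1326277]
step 2: y = z − H·x̄ = [-88559667/1326277]
step 2: S = H·P̄·Hᵀ + R = [3862118554/1326277]
step 2: K = P̄·Hᵀ·S⁻¹ = [1022886463/3862118554; 396066444/1931059277; 391558932/1931059277]
step 2: x' = x̄ + K·y = [-324452069/551731222, 217138183/275865611, -21041883/275865611]
step 2: P' = (I − K·H)·P̄ = [2055797623/3862118554 -2572253203/1931059277 -1887750789/1931059277; -2572253203/1931059277 8112826053/1931059277 6054811299/1931059277; -1887750789/1931059277 6054811299/1931059277 15552018523/1931059277]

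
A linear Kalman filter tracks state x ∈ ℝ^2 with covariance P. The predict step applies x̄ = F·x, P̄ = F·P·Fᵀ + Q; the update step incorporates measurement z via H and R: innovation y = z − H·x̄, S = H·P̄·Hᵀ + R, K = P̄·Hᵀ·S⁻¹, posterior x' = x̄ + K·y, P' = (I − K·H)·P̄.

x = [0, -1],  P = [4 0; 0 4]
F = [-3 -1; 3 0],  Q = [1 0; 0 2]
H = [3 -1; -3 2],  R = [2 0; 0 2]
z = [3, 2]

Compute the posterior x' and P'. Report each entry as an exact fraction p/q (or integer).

x' = [1249/919, 6815/2757]
P' = [464/919 762/919; 762/919 4792/2757]

x̄ = F·x = [1, 0]
P̄ = F·P·Fᵀ + Q = [41 -36; -36 38]
y = z − H·x̄ = [0, 5]
S = H·P̄·Hᵀ + R = [625 -769; -769 955]
K = P̄·Hᵀ·S⁻¹ = [315/919 66/919; 1033/2757 1363/2757]
x' = x̄ + K·y = [1249/919, 6815/2757]
P' = (I − K·H)·P̄ = [464/919 762/919; 762/919 4792/2757]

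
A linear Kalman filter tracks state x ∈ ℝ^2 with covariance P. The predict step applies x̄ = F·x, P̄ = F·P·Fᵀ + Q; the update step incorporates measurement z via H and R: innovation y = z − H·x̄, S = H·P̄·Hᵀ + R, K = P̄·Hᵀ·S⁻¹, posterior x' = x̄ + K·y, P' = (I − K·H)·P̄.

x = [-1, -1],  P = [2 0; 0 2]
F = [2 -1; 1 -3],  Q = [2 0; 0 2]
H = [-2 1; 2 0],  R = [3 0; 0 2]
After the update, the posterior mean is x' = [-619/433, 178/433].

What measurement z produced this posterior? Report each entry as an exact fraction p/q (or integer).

z = [3, -3]

x̄ = F·x = [-1, 2]
P̄ = F·P·Fᵀ + Q = [12 10; 10 22]
S = H·P̄·Hᵀ + R = [33 -28; -28 50]
K = P̄·Hᵀ·S⁻¹ = [-14/433 200/433; 330/433 358/433]
x' − x̄ = [-186/433, -688/433] = K·y
y = (KᵀK)⁻¹·Kᵀ·(x' − x̄) = [-1, -1]
z = y + H·x̄ = [-1, -1] + [4, -2] = [3, -3]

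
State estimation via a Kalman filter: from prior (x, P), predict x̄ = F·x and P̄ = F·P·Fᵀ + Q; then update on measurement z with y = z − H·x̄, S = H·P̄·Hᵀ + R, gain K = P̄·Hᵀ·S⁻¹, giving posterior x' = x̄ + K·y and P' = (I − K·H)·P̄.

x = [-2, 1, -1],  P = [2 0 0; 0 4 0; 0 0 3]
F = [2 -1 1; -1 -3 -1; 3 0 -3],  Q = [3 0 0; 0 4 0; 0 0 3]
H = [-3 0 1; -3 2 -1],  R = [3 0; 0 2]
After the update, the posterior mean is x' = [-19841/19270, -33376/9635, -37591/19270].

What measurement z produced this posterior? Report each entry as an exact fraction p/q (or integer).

x̄ = F·x = [-6, 0, -3]
P̄ = F·P·Fᵀ + Q = [18 5 3; 5 45 3; 3 3 48]
S = H·P̄·Hᵀ + R = [195 90; 90 338]
K = P̄·Hᵀ·S⁻¹ = [-2168/9635 -305/3854; -1756/9635 504/1927; 2962/9635 -897/3854]
x' − x̄ = [95779/19270, -33376/9635, 20219/19270] = K·y
y = (KᵀK)⁻¹·Kᵀ·(x' − x̄) = [-14, -23]
z = y + H·x̄ = [-14, -23] + [15, 21] = [1, -2]

z = [1, -2]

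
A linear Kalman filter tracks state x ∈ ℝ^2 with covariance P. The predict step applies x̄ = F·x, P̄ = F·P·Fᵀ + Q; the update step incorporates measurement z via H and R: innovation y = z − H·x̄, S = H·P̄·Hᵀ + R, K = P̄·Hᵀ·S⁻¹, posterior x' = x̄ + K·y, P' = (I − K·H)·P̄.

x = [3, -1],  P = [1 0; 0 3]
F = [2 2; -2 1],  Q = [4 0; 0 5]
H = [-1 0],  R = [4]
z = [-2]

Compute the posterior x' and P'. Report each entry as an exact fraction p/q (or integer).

x' = [7/3, -43/6]
P' = [10/3 1/3; 1/3 71/6]

x̄ = F·x = [4, -7]
P̄ = F·P·Fᵀ + Q = [20 2; 2 12]
y = z − H·x̄ = [2]
S = H·P̄·Hᵀ + R = [24]
K = P̄·Hᵀ·S⁻¹ = [-5/6; -1/12]
x' = x̄ + K·y = [7/3, -43/6]
P' = (I − K·H)·P̄ = [10/3 1/3; 1/3 71/6]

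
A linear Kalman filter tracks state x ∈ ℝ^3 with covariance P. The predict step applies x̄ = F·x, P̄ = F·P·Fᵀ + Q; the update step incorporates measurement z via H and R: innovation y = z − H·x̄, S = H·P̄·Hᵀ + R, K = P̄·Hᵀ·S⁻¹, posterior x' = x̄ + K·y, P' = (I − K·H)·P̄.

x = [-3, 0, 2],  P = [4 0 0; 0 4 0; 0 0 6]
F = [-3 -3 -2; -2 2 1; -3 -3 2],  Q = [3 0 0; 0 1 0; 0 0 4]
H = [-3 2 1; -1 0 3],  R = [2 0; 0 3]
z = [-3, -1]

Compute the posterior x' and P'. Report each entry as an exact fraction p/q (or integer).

x̄ = F·x = [5, 8, 13]
P̄ = F·P·Fᵀ + Q = [99 -12 48; -12 39 12; 48 12 100]
y = z − H·x̄ = [-17, -35]
S = H·P̄·Hᵀ + R = [1053 213; 213 714]
K = P̄·Hᵀ·S⁻¹ = [-22723/78497 11726/78497; 8860/78497 2634/78497; -22652/235491 89872/235491]
x' = x̄ + K·y = [368366/78497, 385166/78497, 300947/235491]
P' = (I − K·H)·P̄ = [1040154/78497 1358286/78497 358444/78497; 1358286/78497 1818591/78497 455396/78497; 358444/78497 455396/78497 448316/235491]

x' = [368366/78497, 385166/78497, 300947/235491]
P' = [1040154/78497 1358286/78497 358444/78497; 1358286/78497 1818591/78497 455396/78497; 358444/78497 455396/78497 448316/235491]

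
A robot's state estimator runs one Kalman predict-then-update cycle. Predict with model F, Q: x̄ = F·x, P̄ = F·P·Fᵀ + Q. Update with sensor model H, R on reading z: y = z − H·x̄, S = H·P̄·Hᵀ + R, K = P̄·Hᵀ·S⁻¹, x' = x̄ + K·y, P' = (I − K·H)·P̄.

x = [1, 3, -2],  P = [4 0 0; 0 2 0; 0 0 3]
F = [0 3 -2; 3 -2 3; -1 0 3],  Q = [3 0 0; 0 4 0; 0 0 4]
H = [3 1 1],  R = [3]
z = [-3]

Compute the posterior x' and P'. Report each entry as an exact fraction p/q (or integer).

x' = [325/76, -9, -120/19]
P' = [2415/152 -30 -633/38; -30 75 15; -633/38 15 663/19]

x̄ = F·x = [13, -9, -7]
P̄ = F·P·Fᵀ + Q = [33 -30 -18; -30 75 15; -18 15 35]
y = z − H·x̄ = [-26]
S = H·P̄·Hᵀ + R = [152]
K = P̄·Hᵀ·S⁻¹ = [51/152; 0; -1/38]
x' = x̄ + K·y = [325/76, -9, -120/19]
P' = (I − K·H)·P̄ = [2415/152 -30 -633/38; -30 75 15; -633/38 15 663/19]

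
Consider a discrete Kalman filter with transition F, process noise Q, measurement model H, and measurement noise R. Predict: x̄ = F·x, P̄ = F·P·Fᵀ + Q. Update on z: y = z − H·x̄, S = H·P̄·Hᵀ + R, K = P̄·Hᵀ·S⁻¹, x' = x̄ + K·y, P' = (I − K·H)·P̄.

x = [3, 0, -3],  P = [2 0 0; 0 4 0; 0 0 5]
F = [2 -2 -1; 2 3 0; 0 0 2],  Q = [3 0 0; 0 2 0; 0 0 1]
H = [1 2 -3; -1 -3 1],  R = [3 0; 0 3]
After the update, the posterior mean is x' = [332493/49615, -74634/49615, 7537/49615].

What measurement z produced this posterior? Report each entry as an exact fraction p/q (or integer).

x̄ = F·x = [9, 6, -6]
P̄ = F·P·Fᵀ + Q = [32 -16 -10; -16 46 0; -10 0 21]
S = H·P̄·Hᵀ + R = [404 -331; -331 394]
K = P̄·Hᵀ·S⁻¹ = [13806/49615 12354/49615; -10438/49615 -24132/49615; -18501/49615 -11639/49615]
x' − x̄ = [-114042/49615, -372324/49615, 305227/49615] = K·y
y = (KᵀK)⁻¹·Kᵀ·(x' − x̄) = [-36, 31]
z = y + H·x̄ = [-36, 31] + [39, -33] = [3, -2]

z = [3, -2]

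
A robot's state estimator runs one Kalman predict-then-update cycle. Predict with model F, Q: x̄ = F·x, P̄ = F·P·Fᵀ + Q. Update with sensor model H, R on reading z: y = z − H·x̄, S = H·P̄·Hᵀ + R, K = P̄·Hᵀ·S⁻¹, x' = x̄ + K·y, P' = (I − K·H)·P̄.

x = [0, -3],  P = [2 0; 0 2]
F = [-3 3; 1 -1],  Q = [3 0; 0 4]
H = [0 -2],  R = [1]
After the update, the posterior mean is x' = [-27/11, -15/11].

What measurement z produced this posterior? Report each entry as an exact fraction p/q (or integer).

z = [3]

x̄ = F·x = [-9, 3]
P̄ = F·P·Fᵀ + Q = [39 -12; -12 8]
S = H·P̄·Hᵀ + R = [33]
K = P̄·Hᵀ·S⁻¹ = [8/11; -16/33]
x' − x̄ = [72/11, -48/11] = K·y
y = (KᵀK)⁻¹·Kᵀ·(x' − x̄) = [9]
z = y + H·x̄ = [9] + [-6] = [3]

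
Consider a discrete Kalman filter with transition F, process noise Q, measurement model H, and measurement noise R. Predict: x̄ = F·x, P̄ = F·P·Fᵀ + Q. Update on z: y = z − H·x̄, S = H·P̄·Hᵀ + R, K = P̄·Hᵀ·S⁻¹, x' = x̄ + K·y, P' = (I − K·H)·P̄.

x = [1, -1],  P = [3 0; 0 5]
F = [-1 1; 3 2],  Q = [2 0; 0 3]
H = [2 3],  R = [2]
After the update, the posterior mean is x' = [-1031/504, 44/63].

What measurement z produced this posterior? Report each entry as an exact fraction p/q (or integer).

x̄ = F·x = [-2, 1]
P̄ = F·P·Fᵀ + Q = [10 1; 1 50]
S = H·P̄·Hᵀ + R = [504]
K = P̄·Hᵀ·S⁻¹ = [23/504; 19/63]
x' − x̄ = [-23/504, -19/63] = K·y
y = (KᵀK)⁻¹·Kᵀ·(x' − x̄) = [-1]
z = y + H·x̄ = [-1] + [-1] = [-2]

z = [-2]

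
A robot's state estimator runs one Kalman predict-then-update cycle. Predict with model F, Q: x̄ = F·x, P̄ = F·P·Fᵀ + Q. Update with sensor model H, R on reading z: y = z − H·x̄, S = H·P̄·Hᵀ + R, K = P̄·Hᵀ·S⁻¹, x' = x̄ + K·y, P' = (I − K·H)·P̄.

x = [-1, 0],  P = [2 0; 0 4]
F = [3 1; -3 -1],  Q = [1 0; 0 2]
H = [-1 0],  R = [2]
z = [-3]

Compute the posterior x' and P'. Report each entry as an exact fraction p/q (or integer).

x̄ = F·x = [-3, 3]
P̄ = F·P·Fᵀ + Q = [23 -22; -22 24]
y = z − H·x̄ = [-6]
S = H·P̄·Hᵀ + R = [25]
K = P̄·Hᵀ·S⁻¹ = [-23/25; 22/25]
x' = x̄ + K·y = [63/25, -57/25]
P' = (I − K·H)·P̄ = [46/25 -44/25; -44/25 116/25]

x' = [63/25, -57/25]
P' = [46/25 -44/25; -44/25 116/25]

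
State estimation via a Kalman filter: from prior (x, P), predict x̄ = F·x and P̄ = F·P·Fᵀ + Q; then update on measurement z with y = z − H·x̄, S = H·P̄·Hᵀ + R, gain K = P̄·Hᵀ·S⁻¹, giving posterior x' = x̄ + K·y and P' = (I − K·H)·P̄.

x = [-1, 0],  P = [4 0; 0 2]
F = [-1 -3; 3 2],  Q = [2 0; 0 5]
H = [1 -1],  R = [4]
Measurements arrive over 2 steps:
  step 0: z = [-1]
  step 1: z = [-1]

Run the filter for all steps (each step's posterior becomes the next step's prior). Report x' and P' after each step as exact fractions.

step 0: x̄ = F·x = [1, -3]
step 0: P̄ = F·P·Fᵀ + Q = [24 -24; -24 49]
step 0: y = z − H·x̄ = [-5]
step 0: S = H·P̄·Hᵀ + R = [125]
step 0: K = P̄·Hᵀ·S⁻¹ = [48/125; -73/125]
step 0: x' = x̄ + K·y = [-23/25, -2/25]
step 0: P' = (I − K·H)·P̄ = [696/125 504/125; 504/125 796/125]
step 1: x̄ = F·x = [29/25, -73/25]
step 1: P̄ = F·P·Fᵀ + Q = [11134/125 -12408/125; -12408/125 16121/125]
step 1: y = z − H·x̄ = [-127/25]
step 1: S = H·P̄·Hᵀ + R = [52571/125]
step 1: K = P̄·Hᵀ·S⁻¹ = [23542/52571; -28529/52571]
step 1: x' = x̄ + K·y = [-58611/52571, -8580/52571]
step 1: P' = (I − K·H)·P̄ = [248798/52571 154630/52571; 154630/52571 268746/52571]

step 0: x' = [-23/25, -2/25], P' = [696/125 504/125; 504/125 796/125]
step 1: x' = [-58611/52571, -8580/52571], P' = [248798/52571 154630/52571; 154630/52571 268746/52571]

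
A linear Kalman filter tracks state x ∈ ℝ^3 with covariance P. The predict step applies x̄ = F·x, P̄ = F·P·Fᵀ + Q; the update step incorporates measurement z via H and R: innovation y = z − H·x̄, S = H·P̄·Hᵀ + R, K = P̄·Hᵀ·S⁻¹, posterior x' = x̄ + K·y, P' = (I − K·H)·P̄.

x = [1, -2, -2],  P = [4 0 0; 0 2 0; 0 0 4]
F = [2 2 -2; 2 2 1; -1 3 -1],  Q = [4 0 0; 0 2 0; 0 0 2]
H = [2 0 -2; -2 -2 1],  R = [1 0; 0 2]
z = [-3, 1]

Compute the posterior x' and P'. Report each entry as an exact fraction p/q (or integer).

x' = [6442/14091, -2216/14091, 8655/4697]
P' = [211228/14091 -102584/14091 70260/4697; -102584/14091 57538/14091 -33560/4697; 70260/4697 -33560/4697 71268/4697]

x̄ = F·x = [2, -4, -5]
P̄ = F·P·Fᵀ + Q = [44 16 12; 16 30 0; 12 0 28]
y = z − H·x̄ = [-17, 2]
S = H·P̄·Hᵀ + R = [193 -224; -224 406]
K = P̄·Hᵀ·S⁻¹ = [128/2013 -3254/14091; -544/2013 -5294/14091; -288/671 -1066/4697]
x' = x̄ + K·y = [6442/14091, -2216/14091, 8655/4697]
P' = (I − K·H)·P̄ = [211228/14091 -102584/14091 70260/4697; -102584/14091 57538/14091 -33560/4697; 70260/4697 -33560/4697 71268/4697]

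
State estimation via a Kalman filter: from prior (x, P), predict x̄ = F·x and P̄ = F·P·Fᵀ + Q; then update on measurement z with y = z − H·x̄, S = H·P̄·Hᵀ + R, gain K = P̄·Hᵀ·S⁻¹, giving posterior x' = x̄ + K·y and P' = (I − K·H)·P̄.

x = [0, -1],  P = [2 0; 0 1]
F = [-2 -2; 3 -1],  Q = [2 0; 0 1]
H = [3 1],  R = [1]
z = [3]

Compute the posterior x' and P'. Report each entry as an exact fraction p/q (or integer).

x̄ = F·x = [2, 1]
P̄ = F·P·Fᵀ + Q = [14 -10; -10 20]
y = z − H·x̄ = [-4]
S = H·P̄·Hᵀ + R = [87]
K = P̄·Hᵀ·S⁻¹ = [32/87; -10/87]
x' = x̄ + K·y = [46/87, 127/87]
P' = (I − K·H)·P̄ = [194/87 -550/87; -550/87 1640/87]

x' = [46/87, 127/87]
P' = [194/87 -550/87; -550/87 1640/87]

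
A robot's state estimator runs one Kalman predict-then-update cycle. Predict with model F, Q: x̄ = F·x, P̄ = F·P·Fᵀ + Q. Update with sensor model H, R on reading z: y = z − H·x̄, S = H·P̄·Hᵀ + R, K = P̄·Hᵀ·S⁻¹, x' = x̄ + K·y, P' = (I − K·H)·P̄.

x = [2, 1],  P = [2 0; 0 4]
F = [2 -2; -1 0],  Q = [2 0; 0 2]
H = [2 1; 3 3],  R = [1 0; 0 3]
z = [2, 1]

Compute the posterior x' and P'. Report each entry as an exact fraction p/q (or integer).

x̄ = F·x = [2, -2]
P̄ = F·P·Fᵀ + Q = [26 -4; -4 4]
y = z − H·x̄ = [0, 1]
S = H·P̄·Hᵀ + R = [93 132; 132 201]
K = P̄·Hᵀ·S⁻¹ = [104/141 -22/141; -268/423 176/423]
x' = x̄ + K·y = [260/141, -670/423]
P' = (I − K·H)·P̄ = [42/47 -148/141; -148/141 620/423]

x' = [260/141, -670/423]
P' = [42/47 -148/141; -148/141 620/423]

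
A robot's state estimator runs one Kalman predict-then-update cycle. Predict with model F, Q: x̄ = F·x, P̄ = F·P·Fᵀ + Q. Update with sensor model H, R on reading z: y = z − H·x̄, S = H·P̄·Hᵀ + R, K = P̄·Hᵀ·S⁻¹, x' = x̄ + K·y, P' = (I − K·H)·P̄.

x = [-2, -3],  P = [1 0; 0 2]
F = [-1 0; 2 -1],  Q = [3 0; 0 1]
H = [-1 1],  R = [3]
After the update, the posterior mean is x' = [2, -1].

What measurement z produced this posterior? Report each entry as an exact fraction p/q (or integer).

x̄ = F·x = [2, -1]
P̄ = F·P·Fᵀ + Q = [4 -2; -2 7]
S = H·P̄·Hᵀ + R = [18]
K = P̄·Hᵀ·S⁻¹ = [-1/3; 1/2]
x' − x̄ = [0, 0] = K·y
y = (KᵀK)⁻¹·Kᵀ·(x' − x̄) = [0]
z = y + H·x̄ = [0] + [-3] = [-3]

z = [-3]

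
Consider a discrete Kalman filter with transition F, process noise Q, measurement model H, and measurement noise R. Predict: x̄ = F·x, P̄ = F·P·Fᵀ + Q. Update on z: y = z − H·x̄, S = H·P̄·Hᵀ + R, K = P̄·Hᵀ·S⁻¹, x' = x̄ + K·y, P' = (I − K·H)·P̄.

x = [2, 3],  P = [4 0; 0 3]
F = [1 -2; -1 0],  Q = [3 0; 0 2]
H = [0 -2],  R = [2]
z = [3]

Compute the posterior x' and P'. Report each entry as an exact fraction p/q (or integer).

x̄ = F·x = [-4, -2]
P̄ = F·P·Fᵀ + Q = [19 -4; -4 6]
y = z − H·x̄ = [-1]
S = H·P̄·Hᵀ + R = [26]
K = P̄·Hᵀ·S⁻¹ = [4/13; -6/13]
x' = x̄ + K·y = [-56/13, -20/13]
P' = (I − K·H)·P̄ = [215/13 -4/13; -4/13 6/13]

x' = [-56/13, -20/13]
P' = [215/13 -4/13; -4/13 6/13]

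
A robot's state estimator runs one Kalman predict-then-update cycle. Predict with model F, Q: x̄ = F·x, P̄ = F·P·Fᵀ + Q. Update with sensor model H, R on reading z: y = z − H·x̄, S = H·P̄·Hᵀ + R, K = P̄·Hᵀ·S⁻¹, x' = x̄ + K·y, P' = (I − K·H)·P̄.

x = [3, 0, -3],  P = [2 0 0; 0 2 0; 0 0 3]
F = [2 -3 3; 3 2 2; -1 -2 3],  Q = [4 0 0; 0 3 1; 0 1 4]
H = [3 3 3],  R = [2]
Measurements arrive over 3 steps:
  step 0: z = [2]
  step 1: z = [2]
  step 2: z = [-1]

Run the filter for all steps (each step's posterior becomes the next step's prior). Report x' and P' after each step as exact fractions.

step 0: x̄ = F·x = [-3, 3, -12]
step 0: P̄ = F·P·Fᵀ + Q = [57 18 35; 18 41 5; 35 5 41]
step 0: y = z − H·x̄ = [38]
step 0: S = H·P̄·Hᵀ + R = [2297]
step 0: K = P̄·Hᵀ·S⁻¹ = [330/2297; 192/2297; 243/2297]
step 0: x' = x̄ + K·y = [5649/2297, 14187/2297, -18330/2297]
step 0: P' = (I − K·H)·P̄ = [22029/2297 -22014/2297 205/2297; -22014/2297 57313/2297 -35171/2297; 205/2297 -35171/2297 35128/2297]
step 1: x̄ = F·x = [-86253/2297, 8661/2297, -89013/2297]
step 1: P̄ = F·P·Fᵀ + Q = [1828979/2297 111799/2297 1166166/2297; 111799/2297 31840/2297 24931/2297; 1166166/2297 24931/2297 909387/2297]
step 1: y = z − H·x̄ = [504409/2297]
step 1: S = H·P̄·Hᵀ + R = [48388576/2297]
step 1: K = P̄·Hᵀ·S⁻¹ = [291276/1512143; 252855/24194288; 1575363/12097144]
step 1: x' = x̄ + K·y = [7181265/1512143, 146751879/24194288, -122845365/12097144]
step 1: P' = (I − K·H)·P̄ = [22091045/1512143 9471001/1512143 -31367862/1512143; 9471001/1512143 139850855/12097144 -107767289/6048572; -31367862/1512143 -107767289/6048572 116881929/3024286]
step 2: x̄ = F·x = [-947527347/24194288, 73411509/12097144, -286369047/6048572]
step 2: P̄ = F·P·Fᵀ + Q = [6180800711/12097144 -307333181/6048572 1774454957/3024286; -307333181/6048572 57496419/3024286 -133267319/1512143; 1774454957/3024286 -133267319/1512143 1173426768/1512143]
step 2: y = z − H·x̄ = [5814347263/24194288]
step 2: S = H·P̄·Hᵀ + R = [239714267519/12097144]
step 2: K = P̄·Hᵀ·S⁻¹ = [37991862531/239714267519; -4352457714/239714267519; 46257286260/239714267519]
step 2: x' = x̄ + K·y = [-257827054755/239714267519, 817455063615/479428535038, -465486697293/479428535038]
step 2: P' = (I − K·H)·P̄ = [3161448400042/239714267519 1489085225974/239714267519 -4625205717662/239714267519; 1489085225974/239714267519 2991363888042/239714267519 -4483350752492/239714267519; -4625205717662/239714267519 -4483350752492/239714267519 9139394660994/239714267519]

step 0: x' = [5649/2297, 14187/2297, -18330/2297], P' = [22029/2297 -22014/2297 205/2297; -22014/2297 57313/2297 -35171/2297; 205/2297 -35171/2297 35128/2297]
step 1: x' = [7181265/1512143, 146751879/24194288, -122845365/12097144], P' = [22091045/1512143 9471001/1512143 -31367862/1512143; 9471001/1512143 139850855/12097144 -107767289/6048572; -31367862/1512143 -107767289/6048572 116881929/3024286]
step 2: x' = [-257827054755/239714267519, 817455063615/479428535038, -465486697293/479428535038], P' = [3161448400042/239714267519 1489085225974/239714267519 -4625205717662/239714267519; 1489085225974/239714267519 2991363888042/239714267519 -4483350752492/239714267519; -4625205717662/239714267519 -4483350752492/239714267519 9139394660994/239714267519]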